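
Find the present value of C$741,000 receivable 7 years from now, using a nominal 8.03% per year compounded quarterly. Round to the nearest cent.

i = 0.0803/4 = 0.020075 per quarter; n = 7·4 = 28.
Discount factor = (1+0.020075)^(−28) = 0.573193; PV = 741,000 × 0.573193 = 424,736.2182

C$424,736.22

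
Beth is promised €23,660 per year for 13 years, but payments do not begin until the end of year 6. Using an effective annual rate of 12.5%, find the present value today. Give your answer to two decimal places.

Value one period before first payment (t=5): 23660 × [1 − (1+0.125)^(−13)] / 0.125 = 23660 × 6.269757 = 148,342.4417
PV₀ = 148,342.4417 / (1+0.125)^5 = 148,342.4417 / 1.802032 = 82,319.5165

€82,319.52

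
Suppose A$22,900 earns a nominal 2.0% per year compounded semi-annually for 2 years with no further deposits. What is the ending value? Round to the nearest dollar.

A$23,830

i = 0.02/2 = 0.01 per half-year; n = 2·2 = 4.
FV = PV·(1+i)^n = 22,900 × 1.040604 = 23,829.8318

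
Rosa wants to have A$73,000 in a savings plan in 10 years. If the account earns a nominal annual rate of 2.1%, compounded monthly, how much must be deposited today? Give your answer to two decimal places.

With 12 periods per year: i = 0.00175, n = 120.
Discount factor = (1+0.00175)^(−120) = 0.810733; PV = 73,000 × 0.810733 = 59,183.5113

A$59,183.51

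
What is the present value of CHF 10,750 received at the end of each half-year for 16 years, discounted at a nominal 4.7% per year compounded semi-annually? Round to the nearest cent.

CHF 239,911.63

With 2 periods per year: i = 0.0235, n = 32.
PV = PMT · [1 − (1+i)^(−n)] / i = 10750 · 22.317361 = 239,911.6302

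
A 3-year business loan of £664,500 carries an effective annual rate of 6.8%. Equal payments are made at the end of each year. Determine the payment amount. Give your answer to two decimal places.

£252,284.12

PMT = 664500 / ( [1 − (1+0.068)^(−3)] / 0.068 ) = 664500 / 2.633935 = 252,284.1206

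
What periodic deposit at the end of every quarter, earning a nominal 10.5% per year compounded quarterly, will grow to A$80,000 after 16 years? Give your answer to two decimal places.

A$494.06

Periodic rate i = 0.105/4 = 0.02625; n = 16 × 4 = 64 periods.
FV-annuity factor = 161.924834; PMT = 80000 / 161.924834 = 494.0564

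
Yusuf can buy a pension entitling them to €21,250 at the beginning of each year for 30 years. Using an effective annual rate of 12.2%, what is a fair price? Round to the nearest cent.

€189,247.23

Annuity factor a(30|0.122) × (1+i) = 8.905752; PV = 21250 × 8.905752 = 189,247.2281
Payments are at the start of each period, so multiply by (1+i).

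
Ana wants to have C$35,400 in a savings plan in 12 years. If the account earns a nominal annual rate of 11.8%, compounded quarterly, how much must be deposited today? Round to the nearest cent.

i = 0.118/4 = 0.0295 per quarter; n = 12·4 = 48.
Discount factor = (1+0.0295)^(−48) = 0.247705; PV = 35,400 × 0.247705 = 8,768.7647

C$8,768.76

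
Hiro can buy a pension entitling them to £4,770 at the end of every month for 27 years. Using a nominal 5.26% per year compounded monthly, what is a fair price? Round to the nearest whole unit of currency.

With 12 periods per year: i = 0.00438333, n = 324.
PV = 4770 × [1 − (1+0.00438333)^(−324)] / 0.00438333 = 4770 × 172.832655 = 824,411.7637

£824,412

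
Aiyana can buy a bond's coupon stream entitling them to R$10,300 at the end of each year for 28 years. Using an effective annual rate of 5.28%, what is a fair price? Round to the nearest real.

R$148,889

PV = 10300 × [1 − (1+0.0528)^(−28)] / 0.0528 = 10300 × 14.455229 = 148,888.8626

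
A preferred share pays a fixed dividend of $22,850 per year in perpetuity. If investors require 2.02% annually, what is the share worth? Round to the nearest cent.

$1,131,188.12

PV = PMT / i = 22850 / 0.0202 = 1,131,188.1188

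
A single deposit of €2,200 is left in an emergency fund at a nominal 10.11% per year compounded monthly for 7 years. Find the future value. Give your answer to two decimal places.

€4,451.28

Periodic rate i = 0.1011/12 = 0.008425; n = 7 × 12 = 84 periods.
FV = PV·(1+i)^n = 2,200 × 2.023311 = 4,451.2850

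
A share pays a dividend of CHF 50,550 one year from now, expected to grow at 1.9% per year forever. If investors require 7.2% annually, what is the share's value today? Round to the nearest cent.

CHF 953,773.58

PV = PMT / (i − g) = 50550 / (0.072 − 0.019) = 50550 / 0.053000 = 953,773.5849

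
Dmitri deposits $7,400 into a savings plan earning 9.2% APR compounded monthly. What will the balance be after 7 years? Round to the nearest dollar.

With 12 periods per year: i = 0.00766667, n = 84.
FV = 7,400 × (1 + 0.00766667)^84 = 14,055.6420

$14,056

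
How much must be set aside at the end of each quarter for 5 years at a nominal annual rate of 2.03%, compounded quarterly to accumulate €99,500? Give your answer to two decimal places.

€4,739.39

With 4 periods per year: i = 0.005075, n = 20.
FV-annuity factor = 20.994255; PMT = 99500 / 20.994255 = 4,739.3918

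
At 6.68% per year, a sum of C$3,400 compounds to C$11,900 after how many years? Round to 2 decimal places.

19.37 years

(1+i)^n = 11900/3400 = 3.50000, so n = ln 3.50000 / ln 1.0668 = 19.3736 years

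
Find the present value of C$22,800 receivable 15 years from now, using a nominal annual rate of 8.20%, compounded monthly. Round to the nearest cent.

With 12 periods per year: i = 0.00683333, n = 180.
PV = 22,800 / (1 + 0.00683333)^180 = 22,800 / 3.406947 = 6,692.2088

C$6,692.21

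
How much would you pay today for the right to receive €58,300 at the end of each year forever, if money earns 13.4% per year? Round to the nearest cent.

PV = PMT / i = 58300 / 0.134 = 435,074.6269

€435,074.63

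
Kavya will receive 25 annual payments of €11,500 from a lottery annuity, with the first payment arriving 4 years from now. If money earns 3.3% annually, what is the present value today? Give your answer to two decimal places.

€175,740.02

PV at t=3 (ordinary 25-year annuity): 11500 × a(25|0.033) = 11500 × 16.845108 = 193,718.7400
PV₀ = 193,718.7400 / (1+0.033)^3 = 193,718.7400 / 1.102303 = 175,740.0199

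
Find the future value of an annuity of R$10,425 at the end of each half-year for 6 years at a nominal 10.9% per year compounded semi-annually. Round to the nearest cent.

R$170,324.05

With 2 periods per year: i = 0.0545, n = 12.
FV = 10425 × [(1+0.0545)^12 − 1] / 0.0545 = 10425 × 16.338038 = 170,324.0462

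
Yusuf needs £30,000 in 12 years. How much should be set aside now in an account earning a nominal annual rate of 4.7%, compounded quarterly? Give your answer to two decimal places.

Periodic rate i = 0.047/4 = 0.01175; n = 12 × 4 = 48 periods.
PV = FV·(1+i)^(−n) = 30,000 × 0.570802 = 17,124.0713

£17,124.07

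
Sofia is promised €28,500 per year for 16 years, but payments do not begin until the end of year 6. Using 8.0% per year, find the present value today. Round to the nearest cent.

Value one period before first payment (t=5): 28500 × [1 − (1+0.08)^(−16)] / 0.08 = 28500 × 8.851369 = 252,264.0209
PV₀ = 252,264.0209 / (1+0.08)^5 = 252,264.0209 / 1.469328 = 171,686.6539

€171,686.65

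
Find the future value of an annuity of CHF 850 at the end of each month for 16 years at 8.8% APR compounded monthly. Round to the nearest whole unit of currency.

CHF 355,473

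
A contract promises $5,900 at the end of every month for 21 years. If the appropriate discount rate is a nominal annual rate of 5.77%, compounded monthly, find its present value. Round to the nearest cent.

$860,696.74

i = 0.0577/12 = 0.00480833 per month; n = 21·12 = 252.
Annuity factor a(252|0.00480833) = 145.880803; PV = 5900 × 145.880803 = 860,696.7372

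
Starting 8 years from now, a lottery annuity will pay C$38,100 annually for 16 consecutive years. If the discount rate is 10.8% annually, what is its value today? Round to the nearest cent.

C$138,727.73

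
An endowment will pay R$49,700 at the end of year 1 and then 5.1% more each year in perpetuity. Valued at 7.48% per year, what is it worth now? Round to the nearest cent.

R$2,088,235.29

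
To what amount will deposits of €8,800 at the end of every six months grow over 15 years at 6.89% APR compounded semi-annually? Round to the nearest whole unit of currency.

Periodic rate i = 0.0689/2 = 0.03445; n = 15 × 2 = 30 periods.
FV = 8800 × [(1+0.03445)^30 − 1] / 0.03445 = 8800 × 51.157933 = 450,189.8115

€450,190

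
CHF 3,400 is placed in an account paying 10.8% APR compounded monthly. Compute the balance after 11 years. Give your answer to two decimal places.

CHF 11,094.63

Periodic rate i = 0.108/12 = 0.009; n = 11 × 12 = 132 periods.
FV = 3,400 × (1 + 0.009)^132 = 11,094.6309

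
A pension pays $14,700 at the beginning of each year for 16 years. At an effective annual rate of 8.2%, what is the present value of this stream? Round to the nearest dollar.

$139,002

PV = PMT · [1 − (1+i)^(−n)] / i × (1+i) = 14700 · 9.455935 = 139,002.2373
Payments are at the start of each period, so multiply by (1+i).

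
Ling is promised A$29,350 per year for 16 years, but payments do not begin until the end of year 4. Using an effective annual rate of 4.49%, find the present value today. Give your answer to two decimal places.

PV at t=3 (ordinary 16-year annuity): 29350 × a(16|0.0449) = 29350 × 11.242160 = 329,957.3926
PV₀ = 329,957.3926 / (1+0.0449)^3 = 329,957.3926 / 1.140839 = 289,223.5654

A$289,223.57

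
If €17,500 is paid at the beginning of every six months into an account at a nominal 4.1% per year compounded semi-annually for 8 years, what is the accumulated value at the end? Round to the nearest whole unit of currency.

With 2 periods per year: i = 0.0205, n = 16.
FV = 17500 × [(1+0.0205)^16 − 1] / 0.0205 × (1+i) = 17500 × 19.095413 = 334,169.7301
Payments are at the start of each period, so multiply by (1+i).

€334,170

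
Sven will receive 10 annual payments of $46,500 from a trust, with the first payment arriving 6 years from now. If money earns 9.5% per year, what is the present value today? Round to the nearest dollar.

$185,464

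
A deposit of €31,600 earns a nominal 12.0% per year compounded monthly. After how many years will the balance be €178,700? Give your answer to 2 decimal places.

Periodic rate i = 0.12/12 = 0.01.
(1+i)^n = 178700/31600 = 5.65506, so n = ln 5.65506 / ln 1.01 = 174.1200 months
= 174.1200/12 years

14.51 years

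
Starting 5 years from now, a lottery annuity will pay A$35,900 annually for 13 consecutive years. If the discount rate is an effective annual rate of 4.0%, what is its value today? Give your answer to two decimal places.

PV at t=4 (ordinary 13-year annuity): 35900 × a(13|0.04) = 35900 × 9.985648 = 358,484.7577
PV₀ = 358,484.7577 / (1+0.04)^4 = 358,484.7577 / 1.169859 = 306,434.2733

A$306,434.27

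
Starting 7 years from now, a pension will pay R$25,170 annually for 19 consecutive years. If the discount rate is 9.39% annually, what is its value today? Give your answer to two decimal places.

Value one period before first payment (t=6): 25170 × [1 − (1+0.0939)^(−19)] / 0.0939 = 25170 × 8.714277 = 219,338.3512
Discount back 6 years: 219,338.3512 × (1+0.0939)^(−6) = 219,338.3512 × 0.583626 = 128,011.4570

R$128,011.46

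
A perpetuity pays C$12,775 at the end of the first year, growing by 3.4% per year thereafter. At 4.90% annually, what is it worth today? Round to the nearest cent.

C$851,666.67

PV = PMT / (i − g) = 12775 / (0.049 − 0.034) = 12775 / 0.015000 = 851,666.6667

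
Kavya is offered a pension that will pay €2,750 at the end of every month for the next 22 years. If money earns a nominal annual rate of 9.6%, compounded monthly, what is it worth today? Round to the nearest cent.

€301,806.74

i = 0.096/12 = 0.008 per month; n = 22·12 = 264.
PV = PMT · [1 − (1+i)^(−n)] / i = 2750 · 109.747904 = 301,806.7354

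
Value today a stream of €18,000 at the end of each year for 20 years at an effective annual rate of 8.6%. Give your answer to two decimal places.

€169,106.82

Annuity factor a(20|0.086) = 9.394823; PV = 18000 × 9.394823 = 169,106.8151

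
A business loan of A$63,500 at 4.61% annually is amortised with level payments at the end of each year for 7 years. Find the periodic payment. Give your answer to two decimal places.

A$10,819.46

Annuity-PV factor = 5.869053; PMT = 63500 / 5.869053 = 10,819.4628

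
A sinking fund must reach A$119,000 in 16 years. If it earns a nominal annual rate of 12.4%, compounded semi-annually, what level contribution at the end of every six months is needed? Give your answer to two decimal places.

A$1,260.20

With 2 periods per year: i = 0.062, n = 32.
PMT = 119000 / ( [(1+0.062)^32 − 1] / 0.062 ) = 119000 / 94.429648 = 1,260.1974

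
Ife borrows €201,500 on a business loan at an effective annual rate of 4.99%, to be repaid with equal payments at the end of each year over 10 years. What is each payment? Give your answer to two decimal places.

€26,082.50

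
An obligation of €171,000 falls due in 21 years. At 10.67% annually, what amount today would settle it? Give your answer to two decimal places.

PV = FV·(1+i)^(−n) = 171,000 × 0.118952 = 20,340.7987

€20,340.80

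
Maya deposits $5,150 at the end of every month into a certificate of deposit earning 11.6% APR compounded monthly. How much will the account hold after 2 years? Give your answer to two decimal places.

i = 0.116/12 = 0.00966667 per month; n = 2·12 = 24.
FV = PMT · [(1+i)^n − 1] / i = 5150 · 26.867113 = 138,365.6308

$138,365.63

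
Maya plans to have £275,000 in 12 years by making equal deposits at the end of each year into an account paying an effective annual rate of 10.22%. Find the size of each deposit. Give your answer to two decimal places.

£12,690.87

FV-annuity factor = 21.669127; PMT = 275000 / 21.669127 = 12,690.8668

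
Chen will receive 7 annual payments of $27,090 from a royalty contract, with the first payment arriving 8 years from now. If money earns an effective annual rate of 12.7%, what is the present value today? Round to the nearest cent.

Value one period before first payment (t=7): 27090 × [1 − (1+0.127)^(−7)] / 0.127 = 27090 × 4.464216 = 120,935.6131
Discount back 7 years: 120,935.6131 × (1+0.127)^(−7) = 120,935.6131 × 0.433045 = 52,370.5094

$52,370.51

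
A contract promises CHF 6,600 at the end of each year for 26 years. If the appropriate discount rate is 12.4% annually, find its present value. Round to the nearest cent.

PV = PMT · [1 − (1+i)^(−n)] / i = 6600 · 7.678457 = 50,677.8139

CHF 50,677.81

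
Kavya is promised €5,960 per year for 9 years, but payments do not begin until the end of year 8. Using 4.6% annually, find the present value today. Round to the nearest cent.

PV at t=7 (ordinary 9-year annuity): 5960 × a(9|0.046) = 5960 × 7.236158 = 43,127.5045
PV₀ = 43,127.5045 / (1+0.046)^7 = 43,127.5045 / 1.370004 = 31,479.8415

€31,479.84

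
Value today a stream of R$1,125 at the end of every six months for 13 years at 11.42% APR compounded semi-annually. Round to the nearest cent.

Periodic rate i = 0.1142/2 = 0.0571; n = 13 × 2 = 26 periods.
PV = PMT · [1 − (1+i)^(−n)] / i = 1125 · 13.379368 = 15,051.7888

R$15,051.79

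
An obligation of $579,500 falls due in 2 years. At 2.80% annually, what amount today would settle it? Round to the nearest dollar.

$548,362

PV = 579,500 / (1 + 0.028)^2 = 579,500 / 1.056784 = 548,361.8223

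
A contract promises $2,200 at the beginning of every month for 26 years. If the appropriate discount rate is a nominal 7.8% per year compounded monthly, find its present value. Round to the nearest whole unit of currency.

Periodic rate i = 0.078/12 = 0.0065; n = 26 × 12 = 312 periods.
Annuity factor a(312|0.0065) × (1+i) = 134.334470; PV = 2200 × 134.334470 = 295,535.8350
(annuity-due: payments at period start, so ×(1+i).)

$295,536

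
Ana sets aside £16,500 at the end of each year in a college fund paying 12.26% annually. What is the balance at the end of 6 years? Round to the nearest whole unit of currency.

£134,783

FV = 16500 × [(1+0.1226)^6 − 1] / 0.1226 = 16500 × 8.168640 = 134,782.5601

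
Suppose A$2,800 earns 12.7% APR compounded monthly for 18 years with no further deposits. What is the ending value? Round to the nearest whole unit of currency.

i = 0.127/12 = 0.0105833 per month; n = 18·12 = 216.
2,800 × (1+0.0105833)^216 = 2,800 × 9.718079 = 27,210.6202

A$27,211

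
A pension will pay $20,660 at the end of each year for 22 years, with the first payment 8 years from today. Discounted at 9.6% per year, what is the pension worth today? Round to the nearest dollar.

$98,210

PV at t=7 (ordinary 22-year annuity): 20660 × a(22|0.096) = 20660 × 9.030241 = 186,564.7800
PV₀ = 186,564.7800 / (1+0.096)^7 = 186,564.7800 / 1.899651 = 98,210.0159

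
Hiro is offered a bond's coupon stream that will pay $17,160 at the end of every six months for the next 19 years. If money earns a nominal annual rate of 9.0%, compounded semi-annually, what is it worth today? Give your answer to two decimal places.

i = 0.09/2 = 0.045 per half-year; n = 19·2 = 38.
Annuity factor a(38|0.045) = 18.049990; PV = 17160 × 18.049990 = 309,737.8323

$309,737.83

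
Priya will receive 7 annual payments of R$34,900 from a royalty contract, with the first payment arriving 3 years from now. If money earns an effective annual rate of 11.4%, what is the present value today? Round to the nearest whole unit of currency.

Value one period before first payment (t=2): 34900 × [1 − (1+0.114)^(−7)] / 0.114 = 34900 × 4.651915 = 162,351.8222
Discount back 2 years: 162,351.8222 × (1+0.114)^(−2) = 162,351.8222 × 0.805804 = 130,823.8078

R$130,824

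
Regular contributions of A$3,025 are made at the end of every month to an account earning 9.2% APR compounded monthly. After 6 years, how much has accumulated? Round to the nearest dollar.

i = 0.092/12 = 0.00766667 per month; n = 6·12 = 72.
FV = PMT · [(1+i)^n − 1] / i = 3025 · 95.617905 = 289,244.1639

A$289,244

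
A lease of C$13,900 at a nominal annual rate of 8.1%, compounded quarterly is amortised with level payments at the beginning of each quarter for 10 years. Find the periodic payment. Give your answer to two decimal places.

With 4 periods per year: i = 0.02025, n = 40.
Annuity-PV factor × (1+i) = 27.787451; PMT = 13900 / 27.787451 = 500.2258

C$500.23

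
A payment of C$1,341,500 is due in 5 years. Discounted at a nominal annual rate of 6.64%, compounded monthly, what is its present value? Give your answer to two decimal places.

Periodic rate i = 0.0664/12 = 0.00553333; n = 5 × 12 = 60 periods.
PV = FV·(1+i)^(−n) = 1,341,500 × 0.718144 = 963,390.4958

C$963,390.50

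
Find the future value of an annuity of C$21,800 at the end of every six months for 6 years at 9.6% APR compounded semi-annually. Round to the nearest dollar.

C$343,003

Periodic rate i = 0.096/2 = 0.048; n = 6 × 2 = 12 periods.
FV = PMT · [(1+i)^n − 1] / i = 21800 · 15.734073 = 343,002.7855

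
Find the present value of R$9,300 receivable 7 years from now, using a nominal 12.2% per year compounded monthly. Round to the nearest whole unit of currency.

With 12 periods per year: i = 0.0101667, n = 84.
PV = 9,300 / (1 + 0.0101667)^84 = 9,300 / 2.338917 = 3,976.1991

R$3,976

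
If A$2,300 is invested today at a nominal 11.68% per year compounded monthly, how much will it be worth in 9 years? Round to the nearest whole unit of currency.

With 12 periods per year: i = 0.00973333, n = 108.
FV = 2,300 × (1 + 0.00973333)^108 = 6,547.1264

A$6,547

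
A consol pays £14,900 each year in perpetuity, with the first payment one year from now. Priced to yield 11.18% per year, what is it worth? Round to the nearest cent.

£133,273.70

PV = PMT / i = 14900 / 0.1118 = 133,273.7030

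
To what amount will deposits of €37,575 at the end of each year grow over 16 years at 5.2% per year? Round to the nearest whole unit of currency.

€903,505

FV = 37575 × [(1+0.052)^16 − 1] / 0.052 = 37575 × 24.045368 = 903,504.7182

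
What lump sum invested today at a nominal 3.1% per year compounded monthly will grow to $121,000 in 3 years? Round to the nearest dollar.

$110,268

With 12 periods per year: i = 0.00258333, n = 36.
PV = 121,000 / (1 + 0.00258333)^36 = 121,000 / 1.097330 = 110,267.6359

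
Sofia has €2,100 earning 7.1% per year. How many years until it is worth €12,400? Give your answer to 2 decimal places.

25.89 years

(1+i)^n = 12400/2100 = 5.90476, so n = ln 5.90476 / ln 1.071 = 25.8884 years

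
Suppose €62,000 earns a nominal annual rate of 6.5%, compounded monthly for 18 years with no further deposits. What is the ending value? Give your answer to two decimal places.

Periodic rate i = 0.065/12 = 0.00541667; n = 18 × 12 = 216 periods.
FV = 62,000 × (1 + 0.00541667)^216 = 199,133.8141

€199,133.81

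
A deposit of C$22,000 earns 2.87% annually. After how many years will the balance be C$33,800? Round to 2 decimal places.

n = ln(33800/22000) / ln(1+0.0287) = ln(1.53636) / 0.028296 = 15.1760 years

15.18 years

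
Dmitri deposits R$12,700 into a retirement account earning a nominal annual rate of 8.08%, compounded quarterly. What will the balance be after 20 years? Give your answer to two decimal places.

i = 0.0808/4 = 0.0202 per quarter; n = 20·4 = 80.
FV = PV·(1+i)^n = 12,700 × 4.952512 = 62,896.9023

R$62,896.90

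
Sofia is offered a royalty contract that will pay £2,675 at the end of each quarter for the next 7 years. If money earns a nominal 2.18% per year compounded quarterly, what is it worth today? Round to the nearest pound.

£69,290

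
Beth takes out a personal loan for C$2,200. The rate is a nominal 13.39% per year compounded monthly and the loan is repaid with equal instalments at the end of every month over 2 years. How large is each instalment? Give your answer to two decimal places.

C$105.00

Periodic rate i = 0.1339/12 = 0.0111583; n = 2 × 12 = 24 periods.
PMT = 2200 / ( [1 − (1+0.0111583)^(−24)] / 0.0111583 ) = 2200 / 20.953285 = 104.9955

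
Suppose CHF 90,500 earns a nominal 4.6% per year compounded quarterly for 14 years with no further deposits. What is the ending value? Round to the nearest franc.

Periodic rate i = 0.046/4 = 0.0115; n = 14 × 4 = 56 periods.
FV = 90,500 × (1 + 0.0115)^56 = 171,687.3341

CHF 171,687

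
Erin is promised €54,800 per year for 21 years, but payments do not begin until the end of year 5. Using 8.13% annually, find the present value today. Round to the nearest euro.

€397,559

Value one period before first payment (t=4): 54800 × [1 − (1+0.0813)^(−21)] / 0.0813 = 54800 × 9.917589 = 543,483.8518
PV₀ = 543,483.8518 / (1+0.0813)^4 = 543,483.8518 / 1.367051 = 397,559.2226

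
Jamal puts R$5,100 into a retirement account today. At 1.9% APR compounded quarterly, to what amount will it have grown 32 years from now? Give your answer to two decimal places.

Periodic rate i = 0.019/4 = 0.00475; n = 32 × 4 = 128 periods.
5,100 × (1+0.00475)^128 = 5,100 × 1.834112 = 9,353.9723

R$9,353.97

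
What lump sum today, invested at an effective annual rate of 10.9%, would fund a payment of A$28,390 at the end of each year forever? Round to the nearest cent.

PV = PMT / i = 28390 / 0.109 = 260,458.7156

A$260,458.72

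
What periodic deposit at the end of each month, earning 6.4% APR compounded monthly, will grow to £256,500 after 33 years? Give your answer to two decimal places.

i = 0.064/12 = 0.00533333 per month; n = 33·12 = 396.
PMT = 256500 / ( [(1+0.00533333)^396 − 1] / 0.00533333 ) = 256500 / 1353.469111 = 189.5130

£189.51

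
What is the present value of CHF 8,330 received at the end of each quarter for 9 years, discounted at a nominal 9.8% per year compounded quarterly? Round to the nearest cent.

CHF 197,751.32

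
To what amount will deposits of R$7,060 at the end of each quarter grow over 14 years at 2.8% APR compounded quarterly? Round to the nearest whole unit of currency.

R$482,014

Periodic rate i = 0.028/4 = 0.007; n = 14 × 4 = 56 periods.
FV = 7060 × [(1+0.007)^56 − 1] / 0.007 = 7060 × 68.274006 = 482,014.4827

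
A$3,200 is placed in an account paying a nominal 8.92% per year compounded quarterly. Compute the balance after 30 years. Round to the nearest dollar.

Periodic rate i = 0.0892/4 = 0.0223; n = 30 × 4 = 120 periods.
FV = 3,200 × (1 + 0.0223)^120 = 45,139.1393

A$45,139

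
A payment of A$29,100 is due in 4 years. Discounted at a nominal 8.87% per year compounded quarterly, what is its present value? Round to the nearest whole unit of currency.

i = 0.0887/4 = 0.022175 per quarter; n = 4·4 = 16.
PV = FV·(1+i)^(−n) = 29,100 × 0.704038 = 20,487.4973

A$20,487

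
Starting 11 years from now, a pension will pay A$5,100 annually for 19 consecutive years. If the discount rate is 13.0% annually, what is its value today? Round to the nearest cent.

A$10,423.61

Value one period before first payment (t=10): 5100 × [1 − (1+0.13)^(−19)] / 0.13 = 5100 × 6.937969 = 35,383.6433
Discount back 10 years: 35,383.6433 × (1+0.13)^(−10) = 35,383.6433 × 0.294588 = 10,423.6090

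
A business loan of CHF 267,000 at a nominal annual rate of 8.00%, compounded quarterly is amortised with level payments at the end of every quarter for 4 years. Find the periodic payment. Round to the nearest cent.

CHF 19,664.58

With 4 periods per year: i = 0.02, n = 16.
Annuity-PV factor = 13.577709; PMT = 267000 / 13.577709 = 19,664.5836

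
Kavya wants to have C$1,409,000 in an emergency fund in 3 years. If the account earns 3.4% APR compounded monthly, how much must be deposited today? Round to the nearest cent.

C$1,272,552.16

Periodic rate i = 0.034/12 = 0.00283333; n = 3 × 12 = 36 periods.
Discount factor = (1+0.00283333)^(−36) = 0.903160; PV = 1,409,000 × 0.903160 = 1,272,552.1623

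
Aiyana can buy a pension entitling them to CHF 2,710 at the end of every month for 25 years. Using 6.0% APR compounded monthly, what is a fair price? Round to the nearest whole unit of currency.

Periodic rate i = 0.06/12 = 0.005; n = 25 × 12 = 300 periods.
PV = PMT · [1 − (1+i)^(−n)] / i = 2710 · 155.206864 = 420,610.6015

CHF 420,611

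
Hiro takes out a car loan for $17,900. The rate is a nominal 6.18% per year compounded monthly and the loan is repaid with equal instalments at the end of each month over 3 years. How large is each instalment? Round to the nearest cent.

With 12 periods per year: i = 0.00515, n = 36.
PMT = 17900 / ( [1 − (1+0.00515)^(−36)] / 0.00515 ) = 17900 / 32.783056 = 546.0138

$546.01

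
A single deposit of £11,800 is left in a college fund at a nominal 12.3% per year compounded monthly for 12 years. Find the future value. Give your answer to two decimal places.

i = 0.123/12 = 0.01025 per month; n = 12·12 = 144.
FV = PV·(1+i)^n = 11,800 × 4.342659 = 51,243.3743

£51,243.37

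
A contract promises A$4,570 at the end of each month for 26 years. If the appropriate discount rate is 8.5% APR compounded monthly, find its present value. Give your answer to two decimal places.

Periodic rate i = 0.085/12 = 0.00708333; n = 26 × 12 = 312 periods.
PV = 4570 × [1 − (1+0.00708333)^(−312)] / 0.00708333 = 4570 × 125.568199 = 573,846.6704

A$573,846.67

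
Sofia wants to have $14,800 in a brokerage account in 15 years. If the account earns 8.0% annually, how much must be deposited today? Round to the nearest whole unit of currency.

$4,666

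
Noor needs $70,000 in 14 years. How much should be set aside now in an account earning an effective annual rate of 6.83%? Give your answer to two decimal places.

PV = 70,000 / (1 + 0.0683)^14 = 70,000 / 2.521768 = 27,758.2986

$27,758.30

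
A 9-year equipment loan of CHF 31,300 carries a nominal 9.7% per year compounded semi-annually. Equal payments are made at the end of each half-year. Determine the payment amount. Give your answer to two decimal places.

CHF 2,646.31

i = 0.097/2 = 0.0485 per half-year; n = 9·2 = 18.
Annuity-PV factor = 11.827796; PMT = 31300 / 11.827796 = 2,646.3086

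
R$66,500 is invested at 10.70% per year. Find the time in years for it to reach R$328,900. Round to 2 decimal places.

15.73 years

(1+i)^n = 328900/66500 = 4.94586, so n = ln 4.94586 / ln 1.107 = 15.7255 years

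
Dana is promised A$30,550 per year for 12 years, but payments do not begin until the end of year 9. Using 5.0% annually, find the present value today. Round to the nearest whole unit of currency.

A$183,269

PV at t=8 (ordinary 12-year annuity): 30550 × a(12|0.05) = 30550 × 8.863252 = 270,772.3375
Discount back 8 years: 270,772.3375 × (1+0.05)^(−8) = 270,772.3375 × 0.676839 = 183,269.3762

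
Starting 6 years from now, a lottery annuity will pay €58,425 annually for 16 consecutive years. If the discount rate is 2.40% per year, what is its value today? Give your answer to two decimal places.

PV at t=5 (ordinary 16-year annuity): 58425 × a(16|0.024) = 58425 × 13.157176 = 768,708.0327
PV₀ = 768,708.0327 / (1+0.024)^5 = 768,708.0327 / 1.125900 = 682,749.8857

€682,749.89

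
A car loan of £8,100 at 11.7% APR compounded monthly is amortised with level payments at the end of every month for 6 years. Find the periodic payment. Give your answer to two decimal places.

£157.10

i = 0.117/12 = 0.00975 per month; n = 6·12 = 72.
PMT = 8100 / ( [1 − (1+0.00975)^(−72)] / 0.00975 ) = 8100 / 51.560914 = 157.0957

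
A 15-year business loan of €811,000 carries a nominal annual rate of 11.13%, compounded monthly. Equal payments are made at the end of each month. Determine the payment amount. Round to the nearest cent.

€9,284.11

i = 0.1113/12 = 0.009275 per month; n = 15·12 = 180.
PMT = 811000 / ( [1 − (1+0.009275)^(−180)] / 0.009275 ) = 811000 / 87.353526 = 9,284.1129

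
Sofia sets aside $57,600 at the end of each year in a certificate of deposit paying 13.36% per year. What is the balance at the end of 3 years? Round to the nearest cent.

FV = PMT · [(1+i)^n − 1] / i = 57600 · 3.418649 = 196,914.1801

$196,914.18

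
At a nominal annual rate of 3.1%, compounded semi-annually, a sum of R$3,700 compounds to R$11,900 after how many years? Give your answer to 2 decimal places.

37.98 years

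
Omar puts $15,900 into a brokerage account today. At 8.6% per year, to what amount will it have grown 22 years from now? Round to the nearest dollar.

$97,646

FV = 15,900 × (1 + 0.086)^22 = 97,645.7352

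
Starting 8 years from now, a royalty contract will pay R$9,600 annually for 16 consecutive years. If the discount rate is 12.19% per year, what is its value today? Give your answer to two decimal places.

R$29,614.87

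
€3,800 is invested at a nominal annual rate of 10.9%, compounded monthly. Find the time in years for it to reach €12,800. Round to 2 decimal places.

11.19 years

Periodic rate i = 0.109/12 = 0.00908333.
n = ln(12800/3800) / ln(1+0.00908333) = ln(3.36842) / 0.009042 = 134.3066 months
= 134.3066/12 years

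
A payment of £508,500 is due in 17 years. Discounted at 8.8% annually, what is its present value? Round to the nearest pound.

Discount factor = (1+0.088)^(−17) = 0.238401; PV = 508,500 × 0.238401 = 121,227.1056

£121,227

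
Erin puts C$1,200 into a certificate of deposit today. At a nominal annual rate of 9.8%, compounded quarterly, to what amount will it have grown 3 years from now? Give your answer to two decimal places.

C$1,604.44

i = 0.098/4 = 0.0245 per quarter; n = 3·4 = 12.
FV = 1,200 × (1 + 0.0245)^12 = 1,604.4449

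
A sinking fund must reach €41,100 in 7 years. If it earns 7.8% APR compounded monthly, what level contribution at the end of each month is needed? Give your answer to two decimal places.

€369.36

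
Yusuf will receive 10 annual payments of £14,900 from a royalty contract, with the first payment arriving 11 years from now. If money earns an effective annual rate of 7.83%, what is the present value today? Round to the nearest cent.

£47,408.37

PV at t=10 (ordinary 10-year annuity): 14900 × a(10|0.0783) = 14900 × 6.761839 = 100,751.3990
PV₀ = 100,751.3990 / (1+0.0783)^10 = 100,751.3990 / 2.125182 = 47,408.3710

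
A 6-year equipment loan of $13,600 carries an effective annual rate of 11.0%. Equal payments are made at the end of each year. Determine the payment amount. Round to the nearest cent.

Annuity-PV factor = 4.230538; PMT = 13600 / 4.230538 = 3,214.7213

$3,214.72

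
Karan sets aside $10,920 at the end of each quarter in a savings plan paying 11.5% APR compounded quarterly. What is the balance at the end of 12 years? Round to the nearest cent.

$1,100,841.28

With 4 periods per year: i = 0.02875, n = 48.
FV = PMT · [(1+i)^n − 1] / i = 10920 · 100.809641 = 1,100,841.2767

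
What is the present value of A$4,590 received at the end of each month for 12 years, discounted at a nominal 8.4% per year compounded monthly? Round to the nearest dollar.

A$415,571

With 12 periods per year: i = 0.007, n = 144.
PV = PMT · [1 − (1+i)^(−n)] / i = 4590 · 90.538292 = 415,570.7582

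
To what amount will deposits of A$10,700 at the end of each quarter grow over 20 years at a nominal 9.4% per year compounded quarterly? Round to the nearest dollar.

A$2,464,417

With 4 periods per year: i = 0.0235, n = 80.
FV = PMT · [(1+i)^n − 1] / i = 10700 · 230.319389 = 2,464,417.4602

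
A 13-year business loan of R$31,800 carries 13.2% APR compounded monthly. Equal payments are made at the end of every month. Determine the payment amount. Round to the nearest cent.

R$427.35

i = 0.132/12 = 0.011 per month; n = 13·12 = 156.
PMT = 31800 / ( [1 − (1+0.011)^(−156)] / 0.011 ) = 31800 / 74.411253 = 427.3547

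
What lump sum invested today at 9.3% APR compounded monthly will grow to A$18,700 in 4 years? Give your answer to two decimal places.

A$12,909.42

i = 0.093/12 = 0.00775 per month; n = 4·12 = 48.
Discount factor = (1+0.00775)^(−48) = 0.690344; PV = 18,700 × 0.690344 = 12,909.4244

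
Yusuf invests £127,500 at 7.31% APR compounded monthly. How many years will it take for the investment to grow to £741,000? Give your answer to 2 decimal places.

24.15 years

Periodic rate i = 0.0731/12 = 0.00609167.
(1+i)^n = 741000/127500 = 5.81176, so n = ln 5.81176 / ln 1.00609 = 289.7793 months
= 289.7793/12 years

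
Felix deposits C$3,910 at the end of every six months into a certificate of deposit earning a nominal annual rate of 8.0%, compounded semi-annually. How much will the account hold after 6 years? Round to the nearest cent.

C$58,750.90

i = 0.08/2 = 0.04 per half-year; n = 6·2 = 12.
FV = PMT · [(1+i)^n − 1] / i = 3910 · 15.025805 = 58,750.8994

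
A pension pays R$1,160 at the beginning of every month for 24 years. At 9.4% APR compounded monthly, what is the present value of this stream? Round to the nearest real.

i = 0.094/12 = 0.00783333 per month; n = 24·12 = 288.
PV = 1160 × [1 − (1+0.00783333)^(−288)] / 0.00783333 × (1+i) = 1160 × 115.061066 = 133,470.8370
(annuity-due: payments at period start, so ×(1+i).)

R$133,471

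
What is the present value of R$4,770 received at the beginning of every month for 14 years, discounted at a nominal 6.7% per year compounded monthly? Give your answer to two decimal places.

R$521,960.37

Periodic rate i = 0.067/12 = 0.00558333; n = 14 × 12 = 168 periods.
Annuity factor a(168|0.00558333) × (1+i) = 109.425655; PV = 4770 × 109.425655 = 521,960.3739
(Beginning-of-period payments → annuity-due factor ×(1+i).)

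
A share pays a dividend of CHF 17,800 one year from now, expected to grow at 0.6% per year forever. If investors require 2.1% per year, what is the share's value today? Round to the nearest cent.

CHF 1,186,666.67

PV = D₁/(r − g) = 17800/(0.021 − 0.006) = 1,186,666.6667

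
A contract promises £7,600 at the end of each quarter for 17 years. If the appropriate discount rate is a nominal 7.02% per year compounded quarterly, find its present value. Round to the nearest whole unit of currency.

£300,387

With 4 periods per year: i = 0.01755, n = 68.
PV = PMT · [1 − (1+i)^(−n)] / i = 7600 · 39.524597 = 300,386.9387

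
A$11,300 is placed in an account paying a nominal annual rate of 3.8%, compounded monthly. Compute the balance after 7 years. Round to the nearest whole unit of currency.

Periodic rate i = 0.038/12 = 0.00316667; n = 7 × 12 = 84 periods.
11,300 × (1+0.00316667)^84 = 11,300 × 1.304187 = 14,737.3111

A$14,737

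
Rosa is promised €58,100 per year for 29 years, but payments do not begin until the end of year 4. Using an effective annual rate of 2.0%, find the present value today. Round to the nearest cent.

€1,195,956.64

PV at t=3 (ordinary 29-year annuity): 58100 × a(29|0.02) = 58100 × 21.844385 = 1,269,158.7489
Discount back 3 years: 1,269,158.7489 × (1+0.02)^(−3) = 1,269,158.7489 × 0.942322 = 1,195,956.6351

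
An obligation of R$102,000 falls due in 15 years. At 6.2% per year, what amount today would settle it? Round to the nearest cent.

PV = 102,000 / (1 + 0.062)^15 = 102,000 / 2.465289 = 41,374.4678

R$41,374.47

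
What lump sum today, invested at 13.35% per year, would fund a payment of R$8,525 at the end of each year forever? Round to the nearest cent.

R$63,857.68

PV = C/r = 8525/0.1335 = 63,857.6779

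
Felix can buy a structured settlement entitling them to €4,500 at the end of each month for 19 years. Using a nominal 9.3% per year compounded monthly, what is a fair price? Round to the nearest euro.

€480,767

With 12 periods per year: i = 0.00775, n = 228.
Annuity factor a(228|0.00775) = 106.837095; PV = 4500 × 106.837095 = 480,766.9272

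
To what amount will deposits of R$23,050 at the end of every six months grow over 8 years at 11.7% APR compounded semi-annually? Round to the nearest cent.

With 2 periods per year: i = 0.0585, n = 16.
FV = PMT · [(1+i)^n − 1] / i = 23050 · 25.357961 = 584,501.0014

R$584,501.00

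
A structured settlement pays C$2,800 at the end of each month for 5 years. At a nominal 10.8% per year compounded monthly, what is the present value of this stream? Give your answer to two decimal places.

C$129,373.19

With 12 periods per year: i = 0.009, n = 60.
PV = PMT · [1 − (1+i)^(−n)] / i = 2800 · 46.204712 = 129,373.1934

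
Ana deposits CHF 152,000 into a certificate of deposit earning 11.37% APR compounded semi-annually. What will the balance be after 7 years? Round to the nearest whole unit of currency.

i = 0.1137/2 = 0.05685 per half-year; n = 7·2 = 14.
152,000 × (1+0.05685)^14 = 152,000 × 2.168637 = 329,632.8704

CHF 329,633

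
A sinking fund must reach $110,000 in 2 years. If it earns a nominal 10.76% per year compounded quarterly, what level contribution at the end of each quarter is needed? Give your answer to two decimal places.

$12,506.94

i = 0.1076/4 = 0.0269 per quarter; n = 2·4 = 8.
PMT = 110000 / ( [(1+0.0269)^8 − 1] / 0.0269 ) = 110000 / 8.795114 = 12,506.9436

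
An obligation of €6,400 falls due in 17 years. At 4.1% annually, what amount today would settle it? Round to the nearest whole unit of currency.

PV = 6,400 / (1 + 0.041)^17 = 6,400 / 1.979987 = 3,232.3440

€3,232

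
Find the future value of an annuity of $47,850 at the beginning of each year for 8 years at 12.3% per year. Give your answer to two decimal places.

Accumulation factor s(8|0.123) × (1+i) = 13.964638; FV = 47850 × 13.964638 = 668,207.9457
Payments are at the start of each period, so multiply by (1+i).

$668,207.95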